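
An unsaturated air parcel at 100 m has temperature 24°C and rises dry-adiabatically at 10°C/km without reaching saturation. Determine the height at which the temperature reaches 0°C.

2500 m

Height above start = (24 − 0) / 10 = 2.4 km
Altitude = 100 m + 2400 m = 2500 m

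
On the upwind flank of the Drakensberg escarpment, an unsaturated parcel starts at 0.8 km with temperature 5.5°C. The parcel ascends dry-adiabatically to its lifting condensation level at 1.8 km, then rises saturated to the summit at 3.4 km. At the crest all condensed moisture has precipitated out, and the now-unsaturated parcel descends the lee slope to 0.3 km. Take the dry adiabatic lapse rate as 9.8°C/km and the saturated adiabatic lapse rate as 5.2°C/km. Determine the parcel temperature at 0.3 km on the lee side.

17.76°C

From 800 m to 1800 m (dry): cools by 9.8 × 1 = 9.8°C, giving -4.3°C.
From 1800 m to 3400 m (saturated): cools by 5.2 × 1.6 = 8.32°C, giving -12.62°C.
From 3400 m to 300 m (dry descent): warms by 9.8 × 3.1 = 30.38°C, giving 17.76°C.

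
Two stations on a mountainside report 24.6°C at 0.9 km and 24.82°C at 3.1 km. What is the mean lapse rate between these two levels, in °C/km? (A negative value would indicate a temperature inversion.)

Γ = −ΔT/Δz = (24.6 − 24.82) / (3100 − 900) m
  = -0.22°C / 2.2 km = -0.1°C/km

-0.1°C/km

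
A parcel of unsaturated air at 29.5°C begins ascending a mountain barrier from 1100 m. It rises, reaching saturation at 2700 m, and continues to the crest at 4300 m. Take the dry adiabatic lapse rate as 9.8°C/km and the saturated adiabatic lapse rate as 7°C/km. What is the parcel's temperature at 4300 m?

2.62°C

From 1100 m to 2700 m (dry): cools by 9.8 × 1.6 = 15.68°C, giving 13.82°C.
From 2700 m to 4300 m (saturated): cools by 7 × 1.6 = 11.2°C, giving 2.62°C.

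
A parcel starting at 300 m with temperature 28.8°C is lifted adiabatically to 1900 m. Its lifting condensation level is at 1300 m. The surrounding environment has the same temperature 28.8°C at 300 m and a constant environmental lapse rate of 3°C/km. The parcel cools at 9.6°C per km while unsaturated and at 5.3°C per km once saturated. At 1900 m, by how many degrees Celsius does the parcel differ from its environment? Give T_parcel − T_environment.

-7.98°C (parcel cooler than environment)

Parcel:
  300–1300 m, dry: Δz = 1 km ⇒ ΔT = -9.6°C; T = 19.2°C
  1300–1900 m, saturated: Δz = 0.6 km ⇒ ΔT = -3.18°C; T = 16.02°C
Environment:
  300–1900 m, environment: Δz = 1.6 km ⇒ ΔT = -4.8°C; T = 24°C
T_parcel − T_env = 16.02 − 24 = -7.98°C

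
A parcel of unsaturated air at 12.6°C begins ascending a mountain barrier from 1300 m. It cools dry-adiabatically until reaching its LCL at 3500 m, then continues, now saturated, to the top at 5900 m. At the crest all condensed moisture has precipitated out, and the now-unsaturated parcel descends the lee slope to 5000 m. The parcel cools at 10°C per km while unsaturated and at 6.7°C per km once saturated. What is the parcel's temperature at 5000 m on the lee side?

1300 → 3500 m (dry, 10°C/km): ΔT = -10 × 2.2 = -22°C → T = -9.4°C
3500 → 5900 m (saturated, 6.7°C/km): ΔT = -6.7 × 2.4 = -16.08°C → T = -25.48°C
5900 → 5000 m (dry descent, 10°C/km): ΔT = +10 × 0.9 = +9°C → T = -16.48°C

-16.48°C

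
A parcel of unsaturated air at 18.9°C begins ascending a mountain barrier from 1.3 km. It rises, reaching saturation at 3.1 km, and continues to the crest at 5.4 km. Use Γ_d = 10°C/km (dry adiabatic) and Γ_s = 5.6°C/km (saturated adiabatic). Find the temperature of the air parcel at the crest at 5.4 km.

-11.98°C

Dry to 3100 m: -10 × 1.8 km = -18°C, so T = 0.9°C.
Saturated to 5400 m: -5.6 × 2.3 km = -12.88°C, so T = -11.98°C.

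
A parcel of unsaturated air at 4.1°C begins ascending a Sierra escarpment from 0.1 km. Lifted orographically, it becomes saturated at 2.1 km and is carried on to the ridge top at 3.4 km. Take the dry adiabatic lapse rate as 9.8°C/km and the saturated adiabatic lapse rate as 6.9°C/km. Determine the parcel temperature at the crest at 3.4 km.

-24.47°C

From 100 m to 2100 m (dry): cools by 9.8 × 2 = 19.6°C, giving -15.5°C.
From 2100 m to 3400 m (saturated): cools by 6.9 × 1.3 = 8.97°C, giving -24.47°C.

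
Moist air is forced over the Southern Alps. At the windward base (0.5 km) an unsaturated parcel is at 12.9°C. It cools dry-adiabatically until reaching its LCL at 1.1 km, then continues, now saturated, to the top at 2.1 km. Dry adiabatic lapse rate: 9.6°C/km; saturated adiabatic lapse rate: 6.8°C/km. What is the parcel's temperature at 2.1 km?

From 500 m to 1100 m (dry): cools by 9.6 × 0.6 = 5.76°C, giving 7.14°C.
From 1100 m to 2100 m (saturated): cools by 6.8 × 1 = 6.8°C, giving 0.34°C.

0.34°C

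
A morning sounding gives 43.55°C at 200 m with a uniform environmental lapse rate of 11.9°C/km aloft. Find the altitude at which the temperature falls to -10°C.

Height above start = (43.55 − (-10)) / 11.9 = 4.5 km
Altitude = 200 m + 4500 m = 4700 m

4700 m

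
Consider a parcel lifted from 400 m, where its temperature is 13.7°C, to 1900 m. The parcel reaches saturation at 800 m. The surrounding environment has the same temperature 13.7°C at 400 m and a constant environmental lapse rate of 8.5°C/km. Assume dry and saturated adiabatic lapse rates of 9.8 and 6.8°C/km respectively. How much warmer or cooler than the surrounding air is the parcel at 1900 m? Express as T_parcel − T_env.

+1.35°C (parcel warmer than environment)

Parcel:
  Dry to 800 m: -9.8 × 0.4 km = -3.92°C, so T = 9.78°C.
  Saturated to 1900 m: -6.8 × 1.1 km = -7.48°C, so T = 2.3°C.
Environment:
  Environment to 1900 m: -8.5 × 1.5 km = -12.75°C, so T = 0.95°C.
T_parcel − T_env = 2.3 − 0.95 = +1.35°C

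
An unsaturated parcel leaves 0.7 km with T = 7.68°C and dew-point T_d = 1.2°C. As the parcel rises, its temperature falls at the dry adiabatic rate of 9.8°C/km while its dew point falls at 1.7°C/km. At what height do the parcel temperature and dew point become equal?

T and T_d converge at 9.8 − 1.7 = 8.1°C per km
Height above start = (7.68 − 1.2) / 8.1 = 0.8 km
LCL altitude = 700 m + 800 m = 1500 m

1.5 km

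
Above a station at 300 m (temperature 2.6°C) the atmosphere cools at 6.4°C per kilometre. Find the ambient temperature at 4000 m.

300–4000 m, environmental: Δz = 3.7 km ⇒ ΔT = -23.68°C; T = -21.08°C

-21.08°C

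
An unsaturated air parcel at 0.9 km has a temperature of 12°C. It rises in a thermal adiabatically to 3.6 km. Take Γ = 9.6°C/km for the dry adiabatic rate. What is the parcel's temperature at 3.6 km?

From 900 m to 3600 m (dry adiabatic): cools by 9.6 × 2.7 = 25.92°C, giving -13.92°C.

-13.92°C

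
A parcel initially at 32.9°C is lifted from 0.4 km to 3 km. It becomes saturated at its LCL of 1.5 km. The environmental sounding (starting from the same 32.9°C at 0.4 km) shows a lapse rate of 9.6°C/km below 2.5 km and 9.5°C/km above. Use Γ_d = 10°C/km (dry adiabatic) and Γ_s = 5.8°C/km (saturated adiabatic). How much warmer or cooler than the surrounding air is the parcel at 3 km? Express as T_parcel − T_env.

Parcel:
  From 400 m to 1500 m (dry): cools by 10 × 1.1 = 11°C, giving 21.9°C.
  From 1500 m to 3000 m (saturated): cools by 5.8 × 1.5 = 8.7°C, giving 13.2°C.
Environment:
  From 400 m to 2500 m (environment, lower layer): cools by 9.6 × 2.1 = 20.16°C, giving 12.74°C.
  From 2500 m to 3000 m (environment, upper layer): cools by 9.5 × 0.5 = 4.75°C, giving 7.99°C.
T_parcel − T_env = 13.2 − 7.99 = +5.21°C

+5.21°C (parcel warmer than environment)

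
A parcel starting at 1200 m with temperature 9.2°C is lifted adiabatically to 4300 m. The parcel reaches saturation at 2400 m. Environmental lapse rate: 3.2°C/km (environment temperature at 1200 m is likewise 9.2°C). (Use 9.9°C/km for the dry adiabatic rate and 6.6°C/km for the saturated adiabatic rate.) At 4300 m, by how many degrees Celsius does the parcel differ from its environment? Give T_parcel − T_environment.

-14.5°C (parcel cooler than environment)

Parcel:
  Dry to 2400 m: -9.9 × 1.2 km = -11.88°C, so T = -2.68°C.
  Saturated to 4300 m: -6.6 × 1.9 km = -12.54°C, so T = -15.22°C.
Environment:
  Environment to 4300 m: -3.2 × 3.1 km = -9.92°C, so T = -0.72°C.
T_parcel − T_env = -15.22 − (-0.72) = -14.5°C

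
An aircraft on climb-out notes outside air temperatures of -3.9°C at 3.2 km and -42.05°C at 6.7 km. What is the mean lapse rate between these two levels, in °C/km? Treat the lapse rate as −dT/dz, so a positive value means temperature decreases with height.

Γ = −ΔT/Δz = (-3.9 − (-42.05)) / (6700 − 3200) m
  = 38.15°C / 3.5 km = 10.9°C/km

10.9°C/km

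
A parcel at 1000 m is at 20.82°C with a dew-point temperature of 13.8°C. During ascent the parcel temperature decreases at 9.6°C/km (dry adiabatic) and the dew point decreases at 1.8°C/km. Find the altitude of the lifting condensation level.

1900 m

T and T_d converge at 9.6 − 1.8 = 7.8°C per km
Height above start = (20.82 − 13.8) / 7.8 = 0.9 km
LCL altitude = 1000 m + 900 m = 1900 m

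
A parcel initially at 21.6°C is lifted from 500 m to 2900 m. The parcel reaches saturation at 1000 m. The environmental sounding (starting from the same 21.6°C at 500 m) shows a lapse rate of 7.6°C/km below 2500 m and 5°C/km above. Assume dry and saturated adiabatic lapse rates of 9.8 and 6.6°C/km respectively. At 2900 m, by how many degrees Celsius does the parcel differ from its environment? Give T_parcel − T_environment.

Parcel:
  500–1000 m, dry: Δz = 0.5 km ⇒ ΔT = -4.9°C; T = 16.7°C
  1000–2900 m, saturated: Δz = 1.9 km ⇒ ΔT = -12.54°C; T = 4.16°C
Environment:
  500–2500 m, environment, lower layer: Δz = 2 km ⇒ ΔT = -15.2°C; T = 6.4°C
  2500–2900 m, environment, upper layer: Δz = 0.4 km ⇒ ΔT = -2°C; T = 4.4°C
T_parcel − T_env = 4.16 − 4.4 = -0.24°C

-0.24°C (parcel cooler than environment)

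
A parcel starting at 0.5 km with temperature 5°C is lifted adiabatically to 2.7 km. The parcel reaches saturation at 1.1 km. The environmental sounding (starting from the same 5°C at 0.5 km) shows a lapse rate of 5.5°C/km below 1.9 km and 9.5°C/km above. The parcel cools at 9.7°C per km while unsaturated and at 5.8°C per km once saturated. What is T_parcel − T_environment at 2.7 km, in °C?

+0.2°C (parcel warmer than environment)

Parcel:
  Dry to 1100 m: -9.7 × 0.6 km = -5.82°C, so T = -0.82°C.
  Saturated to 2700 m: -5.8 × 1.6 km = -9.28°C, so T = -10.1°C.
Environment:
  Environment, lower layer to 1900 m: -5.5 × 1.4 km = -7.7°C, so T = -2.7°C.
  Environment, upper layer to 2700 m: -9.5 × 0.8 km = -7.6°C, so T = -10.3°C.
T_parcel − T_env = -10.1 − (-10.3) = +0.2°C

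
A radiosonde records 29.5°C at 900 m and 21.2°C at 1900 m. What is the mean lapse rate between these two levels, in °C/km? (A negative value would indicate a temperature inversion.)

8.3°C/km

Γ = −ΔT/Δz = (29.5 − 21.2) / (1900 − 900) m
  = 8.3°C / 1 km = 8.3°C/km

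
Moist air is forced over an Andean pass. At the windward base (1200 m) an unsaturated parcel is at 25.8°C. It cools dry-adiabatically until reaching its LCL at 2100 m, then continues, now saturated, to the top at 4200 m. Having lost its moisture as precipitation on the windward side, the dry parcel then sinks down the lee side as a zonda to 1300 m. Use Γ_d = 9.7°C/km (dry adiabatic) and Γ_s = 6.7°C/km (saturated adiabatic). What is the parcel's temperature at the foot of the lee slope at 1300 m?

1200–2100 m, dry: Δz = 0.9 km ⇒ ΔT = -8.73°C; T = 17.07°C
2100–4200 m, saturated: Δz = 2.1 km ⇒ ΔT = -14.07°C; T = 3°C
4200–1300 m, dry descent: Δz = 2.9 km ⇒ ΔT = +28.13°C; T = 31.13°C

31.13°C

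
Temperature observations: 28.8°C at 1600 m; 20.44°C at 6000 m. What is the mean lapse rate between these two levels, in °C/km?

Γ = −ΔT/Δz = (28.8 − 20.44) / (6000 − 1600) m
  = 8.36°C / 4.4 km = 1.9°C/km

1.9°C/km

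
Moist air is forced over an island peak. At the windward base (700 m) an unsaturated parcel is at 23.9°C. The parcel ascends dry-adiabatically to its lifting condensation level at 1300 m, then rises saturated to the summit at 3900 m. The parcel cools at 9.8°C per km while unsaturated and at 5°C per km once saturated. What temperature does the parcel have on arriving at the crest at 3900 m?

700 → 1300 m (dry, 9.8°C/km): ΔT = -9.8 × 0.6 = -5.88°C → T = 18.02°C
1300 → 3900 m (saturated, 5°C/km): ΔT = -5 × 2.6 = -13°C → T = 5.02°C

5.02°C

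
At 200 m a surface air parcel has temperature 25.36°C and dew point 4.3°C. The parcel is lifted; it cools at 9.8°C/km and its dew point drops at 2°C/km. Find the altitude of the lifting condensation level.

T and T_d converge at 9.8 − 2 = 7.8°C per km
Height above start = (25.36 − 4.3) / 7.8 = 2.7 km
LCL altitude = 200 m + 2700 m = 2900 m

2900 m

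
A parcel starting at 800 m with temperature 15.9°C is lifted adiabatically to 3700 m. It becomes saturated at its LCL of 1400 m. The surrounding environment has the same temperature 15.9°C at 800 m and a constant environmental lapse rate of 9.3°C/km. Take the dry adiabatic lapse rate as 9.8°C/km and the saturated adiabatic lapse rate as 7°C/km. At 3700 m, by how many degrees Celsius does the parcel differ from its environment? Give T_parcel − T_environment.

Parcel:
  800–1400 m, dry: Δz = 0.6 km ⇒ ΔT = -5.88°C; T = 10.02°C
  1400–3700 m, saturated: Δz = 2.3 km ⇒ ΔT = -16.1°C; T = -6.08°C
Environment:
  800–3700 m, environment: Δz = 2.9 km ⇒ ΔT = -26.97°C; T = -11.07°C
T_parcel − T_env = -6.08 − (-11.07) = +4.99°C

+4.99°C (parcel warmer than environment)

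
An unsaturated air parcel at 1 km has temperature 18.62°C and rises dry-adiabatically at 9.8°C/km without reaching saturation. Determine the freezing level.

2.9 km

Height above start = (18.62 − 0) / 9.8 = 1.9 km
Altitude = 1000 m + 1900 m = 2900 m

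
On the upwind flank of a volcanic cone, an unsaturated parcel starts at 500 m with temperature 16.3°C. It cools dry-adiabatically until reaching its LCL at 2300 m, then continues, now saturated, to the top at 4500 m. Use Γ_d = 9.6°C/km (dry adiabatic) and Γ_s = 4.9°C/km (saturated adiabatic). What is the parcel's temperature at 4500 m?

From 500 m to 2300 m (dry): cools by 9.6 × 1.8 = 17.28°C, giving -0.98°C.
From 2300 m to 4500 m (saturated): cools by 4.9 × 2.2 = 10.78°C, giving -11.76°C.

-11.76°C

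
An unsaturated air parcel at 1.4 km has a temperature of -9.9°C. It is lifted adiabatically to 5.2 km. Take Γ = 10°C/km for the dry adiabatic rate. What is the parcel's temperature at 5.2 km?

-47.9°C

1400 → 5200 m (dry adiabatic, 10°C/km): ΔT = -10 × 3.8 = -38°C → T = -47.9°C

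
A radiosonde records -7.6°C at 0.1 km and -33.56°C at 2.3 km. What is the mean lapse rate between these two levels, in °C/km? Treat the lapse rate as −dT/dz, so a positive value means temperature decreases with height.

Γ = −ΔT/Δz = (-7.6 − (-33.56)) / (2300 − 100) m
  = 25.96°C / 2.2 km = 11.8°C/km

11.8°C/km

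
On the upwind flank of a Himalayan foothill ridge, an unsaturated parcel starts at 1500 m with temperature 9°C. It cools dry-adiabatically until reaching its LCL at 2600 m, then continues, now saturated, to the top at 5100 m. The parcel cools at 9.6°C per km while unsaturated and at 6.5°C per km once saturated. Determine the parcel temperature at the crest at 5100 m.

1500 → 2600 m (dry, 9.6°C/km): ΔT = -9.6 × 1.1 = -10.56°C → T = -1.56°C
2600 → 5100 m (saturated, 6.5°C/km): ΔT = -6.5 × 2.5 = -16.25°C → T = -17.81°C

-17.81°C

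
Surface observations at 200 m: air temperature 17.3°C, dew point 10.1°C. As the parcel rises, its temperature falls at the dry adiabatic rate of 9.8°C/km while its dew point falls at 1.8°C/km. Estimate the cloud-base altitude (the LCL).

T and T_d converge at 9.8 − 1.8 = 8°C per km
Height above start = (17.3 − 10.1) / 8 = 0.9 km
LCL altitude = 200 m + 900 m = 1100 m

1100 m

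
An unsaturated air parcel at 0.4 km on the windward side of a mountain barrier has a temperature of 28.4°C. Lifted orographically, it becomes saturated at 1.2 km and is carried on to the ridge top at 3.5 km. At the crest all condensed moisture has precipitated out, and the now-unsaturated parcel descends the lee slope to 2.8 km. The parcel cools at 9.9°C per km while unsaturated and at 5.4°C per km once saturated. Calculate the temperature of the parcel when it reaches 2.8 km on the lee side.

14.99°C

400 → 1200 m (dry, 9.9°C/km): ΔT = -9.9 × 0.8 = -7.92°C → T = 20.48°C
1200 → 3500 m (saturated, 5.4°C/km): ΔT = -5.4 × 2.3 = -12.42°C → T = 8.06°C
3500 → 2800 m (dry descent, 9.9°C/km): ΔT = +9.9 × 0.7 = +6.93°C → T = 14.99°C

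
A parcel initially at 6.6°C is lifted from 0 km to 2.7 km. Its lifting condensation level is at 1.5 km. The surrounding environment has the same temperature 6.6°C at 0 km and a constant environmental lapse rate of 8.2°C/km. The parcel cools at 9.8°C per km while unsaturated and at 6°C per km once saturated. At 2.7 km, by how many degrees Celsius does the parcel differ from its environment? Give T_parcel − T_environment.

Parcel:
  From 0 m to 1500 m (dry): cools by 9.8 × 1.5 = 14.7°C, giving -8.1°C.
  From 1500 m to 2700 m (saturated): cools by 6 × 1.2 = 7.2°C, giving -15.3°C.
Environment:
  From 0 m to 2700 m (environment): cools by 8.2 × 2.7 = 22.14°C, giving -15.54°C.
T_parcel − T_env = -15.3 − (-15.54) = +0.24°C

+0.24°C (parcel warmer than environment)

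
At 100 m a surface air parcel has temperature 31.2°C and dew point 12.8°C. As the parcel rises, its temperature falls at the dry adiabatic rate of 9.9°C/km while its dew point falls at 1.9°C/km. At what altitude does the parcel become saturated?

T and T_d converge at 9.9 − 1.9 = 8°C per km
Height above start = (31.2 − 12.8) / 8 = 2.3 km
LCL altitude = 100 m + 2300 m = 2400 m

2400 m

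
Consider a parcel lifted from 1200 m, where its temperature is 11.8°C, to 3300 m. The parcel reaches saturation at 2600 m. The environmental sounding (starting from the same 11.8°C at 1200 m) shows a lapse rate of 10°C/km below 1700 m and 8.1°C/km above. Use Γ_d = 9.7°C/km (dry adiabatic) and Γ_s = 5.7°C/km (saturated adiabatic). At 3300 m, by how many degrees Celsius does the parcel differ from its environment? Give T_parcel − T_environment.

Parcel:
  1200 → 2600 m (dry, 9.7°C/km): ΔT = -9.7 × 1.4 = -13.58°C → T = -1.78°C
  2600 → 3300 m (saturated, 5.7°C/km): ΔT = -5.7 × 0.7 = -3.99°C → T = -5.77°C
Environment:
  1200 → 1700 m (environment, lower layer, 10°C/km): ΔT = -10 × 0.5 = -5°C → T = 6.8°C
  1700 → 3300 m (environment, upper layer, 8.1°C/km): ΔT = -8.1 × 1.6 = -12.96°C → T = -6.16°C
T_parcel − T_env = -5.77 − (-6.16) = +0.39°C

+0.39°C (parcel warmer than environment)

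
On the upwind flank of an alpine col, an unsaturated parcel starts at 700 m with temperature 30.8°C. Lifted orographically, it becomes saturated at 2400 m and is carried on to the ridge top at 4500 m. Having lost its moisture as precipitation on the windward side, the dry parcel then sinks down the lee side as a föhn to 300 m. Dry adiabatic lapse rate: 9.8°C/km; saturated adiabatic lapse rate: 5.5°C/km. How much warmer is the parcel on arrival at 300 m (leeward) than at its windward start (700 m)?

+12.95°C

From 700 m to 2400 m (dry): cools by 9.8 × 1.7 = 16.66°C, giving 14.14°C.
From 2400 m to 4500 m (saturated): cools by 5.5 × 2.1 = 11.55°C, giving 2.59°C.
From 4500 m to 300 m (dry descent): warms by 9.8 × 4.2 = 41.16°C, giving 43.75°C.
Net change vs windward start: 43.75 − 30.8 = +12.95°C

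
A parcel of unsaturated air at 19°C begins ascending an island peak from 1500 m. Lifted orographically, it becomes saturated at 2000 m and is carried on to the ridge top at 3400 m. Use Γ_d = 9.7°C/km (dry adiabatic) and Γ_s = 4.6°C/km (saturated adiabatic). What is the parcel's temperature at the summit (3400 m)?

7.71°C

1500 → 2000 m (dry, 9.7°C/km): ΔT = -9.7 × 0.5 = -4.85°C → T = 14.15°C
2000 → 3400 m (saturated, 4.6°C/km): ΔT = -4.6 × 1.4 = -6.44°C → T = 7.71°C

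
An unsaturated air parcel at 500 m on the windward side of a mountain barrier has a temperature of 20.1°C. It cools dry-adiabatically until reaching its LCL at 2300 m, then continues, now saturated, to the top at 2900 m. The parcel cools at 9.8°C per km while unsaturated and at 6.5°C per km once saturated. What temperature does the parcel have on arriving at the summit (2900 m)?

-1.44°C

From 500 m to 2300 m (dry): cools by 9.8 × 1.8 = 17.64°C, giving 2.46°C.
From 2300 m to 2900 m (saturated): cools by 6.5 × 0.6 = 3.9°C, giving -1.44°C.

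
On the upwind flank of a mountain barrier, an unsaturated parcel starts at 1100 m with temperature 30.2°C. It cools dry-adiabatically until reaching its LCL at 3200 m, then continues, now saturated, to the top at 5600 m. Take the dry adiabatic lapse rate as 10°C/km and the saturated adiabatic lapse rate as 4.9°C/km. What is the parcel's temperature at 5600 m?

-2.56°C

Dry to 3200 m: -10 × 2.1 km = -21°C, so T = 9.2°C.
Saturated to 5600 m: -4.9 × 2.4 km = -11.76°C, so T = -2.56°C.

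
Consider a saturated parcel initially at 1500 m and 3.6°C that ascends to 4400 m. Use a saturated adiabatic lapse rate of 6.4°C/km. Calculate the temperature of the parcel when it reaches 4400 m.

-14.96°C

From 1500 m to 4400 m (saturated adiabatic): cools by 6.4 × 2.9 = 18.56°C, giving -14.96°C.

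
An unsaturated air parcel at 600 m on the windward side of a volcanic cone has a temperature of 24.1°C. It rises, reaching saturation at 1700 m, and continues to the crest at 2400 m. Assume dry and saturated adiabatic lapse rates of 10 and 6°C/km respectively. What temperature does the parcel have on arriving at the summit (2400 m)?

From 600 m to 1700 m (dry): cools by 10 × 1.1 = 11°C, giving 13.1°C.
From 1700 m to 2400 m (saturated): cools by 6 × 0.7 = 4.2°C, giving 8.9°C.

8.9°C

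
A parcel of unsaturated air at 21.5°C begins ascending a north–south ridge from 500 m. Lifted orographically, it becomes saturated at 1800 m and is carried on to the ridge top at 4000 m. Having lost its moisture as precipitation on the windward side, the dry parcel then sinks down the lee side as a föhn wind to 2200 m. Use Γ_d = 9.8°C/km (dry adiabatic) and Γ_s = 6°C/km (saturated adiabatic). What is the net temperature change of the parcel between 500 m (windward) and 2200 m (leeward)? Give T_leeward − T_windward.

Dry to 1800 m: -9.8 × 1.3 km = -12.74°C, so T = 8.76°C.
Saturated to 4000 m: -6 × 2.2 km = -13.2°C, so T = -4.44°C.
Dry descent to 2200 m: +9.8 × 1.8 km = +17.64°C, so T = 13.2°C.
Net change vs windward start: 13.2 − 21.5 = -8.3°C

-8.3°C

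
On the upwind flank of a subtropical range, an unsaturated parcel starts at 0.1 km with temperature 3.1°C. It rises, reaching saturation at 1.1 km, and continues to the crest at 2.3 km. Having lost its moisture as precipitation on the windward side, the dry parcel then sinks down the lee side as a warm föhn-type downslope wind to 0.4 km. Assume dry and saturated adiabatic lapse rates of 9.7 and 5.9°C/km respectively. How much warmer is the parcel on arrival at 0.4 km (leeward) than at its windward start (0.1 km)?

100 → 1100 m (dry, 9.7°C/km): ΔT = -9.7 × 1 = -9.7°C → T = -6.6°C
1100 → 2300 m (saturated, 5.9°C/km): ΔT = -5.9 × 1.2 = -7.08°C → T = -13.68°C
2300 → 400 m (dry descent, 9.7°C/km): ΔT = +9.7 × 1.9 = +18.43°C → T = 4.75°C
Net change vs windward start: 4.75 − 3.1 = +1.65°C

+1.65°C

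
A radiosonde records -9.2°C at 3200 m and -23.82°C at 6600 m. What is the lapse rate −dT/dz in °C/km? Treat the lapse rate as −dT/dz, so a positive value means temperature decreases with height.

4.3°C/km

Γ = −ΔT/Δz = (-9.2 − (-23.82)) / (6600 − 3200) m
  = 14.62°C / 3.4 km = 4.3°C/km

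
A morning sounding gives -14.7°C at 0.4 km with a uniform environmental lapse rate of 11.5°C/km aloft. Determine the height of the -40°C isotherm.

Height above start = (-14.7 − (-40)) / 11.5 = 2.2 km
Altitude = 400 m + 2200 m = 2600 m

2.6 km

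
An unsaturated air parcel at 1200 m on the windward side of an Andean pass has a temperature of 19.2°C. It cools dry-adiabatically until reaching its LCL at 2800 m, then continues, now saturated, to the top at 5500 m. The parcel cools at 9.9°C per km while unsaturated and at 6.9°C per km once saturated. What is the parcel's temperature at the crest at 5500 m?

-15.27°C

1200 → 2800 m (dry, 9.9°C/km): ΔT = -9.9 × 1.6 = -15.84°C → T = 3.36°C
2800 → 5500 m (saturated, 6.9°C/km): ΔT = -6.9 × 2.7 = -18.63°C → T = -15.27°C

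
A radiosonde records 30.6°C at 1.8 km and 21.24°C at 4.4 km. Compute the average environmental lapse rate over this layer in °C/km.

Γ = −ΔT/Δz = (30.6 − 21.24) / (4400 − 1800) m
  = 9.36°C / 2.6 km = 3.6°C/km

3.6°C/km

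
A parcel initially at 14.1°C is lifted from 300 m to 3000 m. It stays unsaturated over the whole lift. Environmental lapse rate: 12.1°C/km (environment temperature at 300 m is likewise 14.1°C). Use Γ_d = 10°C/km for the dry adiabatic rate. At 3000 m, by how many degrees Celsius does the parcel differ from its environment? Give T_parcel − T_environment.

Parcel:
  300–3000 m, dry: Δz = 2.7 km ⇒ ΔT = -27°C; T = -12.9°C
Environment:
  300–3000 m, environment: Δz = 2.7 km ⇒ ΔT = -32.67°C; T = -18.57°C
T_parcel − T_env = -12.9 − (-18.57) = +5.67°C

+5.67°C (parcel warmer than environment)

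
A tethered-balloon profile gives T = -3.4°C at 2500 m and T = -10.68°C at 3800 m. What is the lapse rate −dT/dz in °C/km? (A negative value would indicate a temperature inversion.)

5.6°C/km

Γ = −ΔT/Δz = (-3.4 − (-10.68)) / (3800 − 2500) m
  = 7.28°C / 1.3 km = 5.6°C/km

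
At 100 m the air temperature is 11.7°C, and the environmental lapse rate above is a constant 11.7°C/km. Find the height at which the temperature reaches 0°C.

Height above start = (11.7 − 0) / 11.7 = 1 km
Altitude = 100 m + 1000 m = 1100 m

1100 m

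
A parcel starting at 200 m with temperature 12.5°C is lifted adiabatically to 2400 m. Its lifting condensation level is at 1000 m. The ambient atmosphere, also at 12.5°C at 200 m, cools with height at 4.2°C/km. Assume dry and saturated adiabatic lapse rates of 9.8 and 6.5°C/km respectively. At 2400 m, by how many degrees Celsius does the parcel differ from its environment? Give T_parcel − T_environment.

-7.7°C (parcel cooler than environment)

Parcel:
  Dry to 1000 m: -9.8 × 0.8 km = -7.84°C, so T = 4.66°C.
  Saturated to 2400 m: -6.5 × 1.4 km = -9.1°C, so T = -4.44°C.
Environment:
  Environment to 2400 m: -4.2 × 2.2 km = -9.24°C, so T = 3.26°C.
T_parcel − T_env = -4.44 − 3.26 = -7.7°C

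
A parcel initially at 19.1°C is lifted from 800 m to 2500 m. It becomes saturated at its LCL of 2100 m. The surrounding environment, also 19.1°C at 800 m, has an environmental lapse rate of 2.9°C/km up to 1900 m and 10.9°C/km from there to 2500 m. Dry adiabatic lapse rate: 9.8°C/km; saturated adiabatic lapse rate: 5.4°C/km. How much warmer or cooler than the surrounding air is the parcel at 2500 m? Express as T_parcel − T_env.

Parcel:
  From 800 m to 2100 m (dry): cools by 9.8 × 1.3 = 12.74°C, giving 6.36°C.
  From 2100 m to 2500 m (saturated): cools by 5.4 × 0.4 = 2.16°C, giving 4.2°C.
Environment:
  From 800 m to 1900 m (environment, lower layer): cools by 2.9 × 1.1 = 3.19°C, giving 15.91°C.
  From 1900 m to 2500 m (environment, upper layer): cools by 10.9 × 0.6 = 6.54°C, giving 9.37°C.
T_parcel − T_env = 4.2 − 9.37 = -5.17°C

-5.17°C (parcel cooler than environment)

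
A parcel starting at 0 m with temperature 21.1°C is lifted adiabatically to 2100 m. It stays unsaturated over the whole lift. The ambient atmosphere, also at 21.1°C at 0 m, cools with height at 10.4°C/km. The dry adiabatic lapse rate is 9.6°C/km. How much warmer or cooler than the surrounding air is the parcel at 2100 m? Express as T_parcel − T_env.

+1.68°C (parcel warmer than environment)

Parcel:
  From 0 m to 2100 m (dry): cools by 9.6 × 2.1 = 20.16°C, giving 0.94°C.
Environment:
  From 0 m to 2100 m (environment): cools by 10.4 × 2.1 = 21.84°C, giving -0.74°C.
T_parcel − T_env = 0.94 − (-0.74) = +1.68°C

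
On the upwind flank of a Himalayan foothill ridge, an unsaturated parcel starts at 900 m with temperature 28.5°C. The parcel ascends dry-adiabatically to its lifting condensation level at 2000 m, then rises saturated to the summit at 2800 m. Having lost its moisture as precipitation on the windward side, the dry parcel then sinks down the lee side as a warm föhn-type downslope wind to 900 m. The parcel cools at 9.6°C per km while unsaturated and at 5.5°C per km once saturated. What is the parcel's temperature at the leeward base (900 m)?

31.78°C

900 → 2000 m (dry, 9.6°C/km): ΔT = -9.6 × 1.1 = -10.56°C → T = 17.94°C
2000 → 2800 m (saturated, 5.5°C/km): ΔT = -5.5 × 0.8 = -4.4°C → T = 13.54°C
2800 → 900 m (dry descent, 9.6°C/km): ΔT = +9.6 × 1.9 = +18.24°C → T = 31.78°C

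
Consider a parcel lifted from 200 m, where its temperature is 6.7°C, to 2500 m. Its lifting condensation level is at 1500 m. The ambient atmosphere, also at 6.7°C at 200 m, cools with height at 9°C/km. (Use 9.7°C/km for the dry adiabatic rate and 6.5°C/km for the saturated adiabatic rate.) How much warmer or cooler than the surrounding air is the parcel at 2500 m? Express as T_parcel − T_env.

Parcel:
  Dry to 1500 m: -9.7 × 1.3 km = -12.61°C, so T = -5.91°C.
  Saturated to 2500 m: -6.5 × 1 km = -6.5°C, so T = -12.41°C.
Environment:
  Environment to 2500 m: -9 × 2.3 km = -20.7°C, so T = -14°C.
T_parcel − T_env = -12.41 − (-14) = +1.59°C

+1.59°C (parcel warmer than environment)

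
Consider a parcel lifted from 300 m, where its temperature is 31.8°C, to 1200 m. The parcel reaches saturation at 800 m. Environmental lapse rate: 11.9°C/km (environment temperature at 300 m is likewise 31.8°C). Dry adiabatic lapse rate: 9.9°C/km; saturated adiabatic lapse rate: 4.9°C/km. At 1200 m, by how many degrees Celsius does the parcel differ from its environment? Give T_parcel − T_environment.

+3.8°C (parcel warmer than environment)

Parcel:
  Dry to 800 m: -9.9 × 0.5 km = -4.95°C, so T = 26.85°C.
  Saturated to 1200 m: -4.9 × 0.4 km = -1.96°C, so T = 24.89°C.
Environment:
  Environment to 1200 m: -11.9 × 0.9 km = -10.71°C, so T = 21.09°C.
T_parcel − T_env = 24.89 − 21.09 = +3.8°C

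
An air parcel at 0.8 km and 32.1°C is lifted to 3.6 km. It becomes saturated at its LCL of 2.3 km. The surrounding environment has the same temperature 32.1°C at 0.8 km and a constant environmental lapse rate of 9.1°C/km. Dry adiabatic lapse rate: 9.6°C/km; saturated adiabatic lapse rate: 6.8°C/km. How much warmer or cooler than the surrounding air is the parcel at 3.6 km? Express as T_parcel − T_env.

Parcel:
  From 800 m to 2300 m (dry): cools by 9.6 × 1.5 = 14.4°C, giving 17.7°C.
  From 2300 m to 3600 m (saturated): cools by 6.8 × 1.3 = 8.84°C, giving 8.86°C.
Environment:
  From 800 m to 3600 m (environment): cools by 9.1 × 2.8 = 25.48°C, giving 6.62°C.
T_parcel − T_env = 8.86 − 6.62 = +2.24°C

+2.24°C (parcel warmer than environment)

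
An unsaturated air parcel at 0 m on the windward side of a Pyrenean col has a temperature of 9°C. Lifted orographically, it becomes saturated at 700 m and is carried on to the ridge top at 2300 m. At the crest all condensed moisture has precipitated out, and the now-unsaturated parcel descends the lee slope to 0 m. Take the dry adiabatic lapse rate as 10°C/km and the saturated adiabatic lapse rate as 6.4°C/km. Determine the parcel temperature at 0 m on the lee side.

0 → 700 m (dry, 10°C/km): ΔT = -10 × 0.7 = -7°C → T = 2°C
700 → 2300 m (saturated, 6.4°C/km): ΔT = -6.4 × 1.6 = -10.24°C → T = -8.24°C
2300 → 0 m (dry descent, 10°C/km): ΔT = +10 × 2.3 = +23°C → T = 14.76°C

14.76°C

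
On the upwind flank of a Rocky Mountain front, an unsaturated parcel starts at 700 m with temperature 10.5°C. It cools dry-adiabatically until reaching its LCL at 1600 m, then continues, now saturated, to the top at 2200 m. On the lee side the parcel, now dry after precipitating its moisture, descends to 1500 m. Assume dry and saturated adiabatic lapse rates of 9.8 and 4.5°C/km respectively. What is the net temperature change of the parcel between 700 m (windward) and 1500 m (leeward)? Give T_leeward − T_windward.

700 → 1600 m (dry, 9.8°C/km): ΔT = -9.8 × 0.9 = -8.82°C → T = 1.68°C
1600 → 2200 m (saturated, 4.5°C/km): ΔT = -4.5 × 0.6 = -2.7°C → T = -1.02°C
2200 → 1500 m (dry descent, 9.8°C/km): ΔT = +9.8 × 0.7 = +6.86°C → T = 5.84°C
Net change vs windward start: 5.84 − 10.5 = -4.66°C

-4.66°C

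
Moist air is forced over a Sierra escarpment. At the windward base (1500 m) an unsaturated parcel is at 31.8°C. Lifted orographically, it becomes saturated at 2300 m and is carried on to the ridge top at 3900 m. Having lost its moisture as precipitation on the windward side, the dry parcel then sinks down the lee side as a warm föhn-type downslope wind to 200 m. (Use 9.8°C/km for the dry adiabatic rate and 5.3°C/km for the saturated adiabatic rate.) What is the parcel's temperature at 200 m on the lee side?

From 1500 m to 2300 m (dry): cools by 9.8 × 0.8 = 7.84°C, giving 23.96°C.
From 2300 m to 3900 m (saturated): cools by 5.3 × 1.6 = 8.48°C, giving 15.48°C.
From 3900 m to 200 m (dry descent): warms by 9.8 × 3.7 = 36.26°C, giving 51.74°C.

51.74°C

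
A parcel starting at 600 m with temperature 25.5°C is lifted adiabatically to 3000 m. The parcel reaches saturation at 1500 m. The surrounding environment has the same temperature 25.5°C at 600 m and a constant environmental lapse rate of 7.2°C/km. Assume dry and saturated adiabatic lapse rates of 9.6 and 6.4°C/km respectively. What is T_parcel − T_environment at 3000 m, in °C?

-0.96°C (parcel cooler than environment)

Parcel:
  From 600 m to 1500 m (dry): cools by 9.6 × 0.9 = 8.64°C, giving 16.86°C.
  From 1500 m to 3000 m (saturated): cools by 6.4 × 1.5 = 9.6°C, giving 7.26°C.
Environment:
  From 600 m to 3000 m (environment): cools by 7.2 × 2.4 = 17.28°C, giving 8.22°C.
T_parcel − T_env = 7.26 − 8.22 = -0.96°C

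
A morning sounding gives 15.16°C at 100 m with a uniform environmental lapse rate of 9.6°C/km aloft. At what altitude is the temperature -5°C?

Height above start = (15.16 − (-5)) / 9.6 = 2.1 km
Altitude = 100 m + 2100 m = 2200 m

2200 m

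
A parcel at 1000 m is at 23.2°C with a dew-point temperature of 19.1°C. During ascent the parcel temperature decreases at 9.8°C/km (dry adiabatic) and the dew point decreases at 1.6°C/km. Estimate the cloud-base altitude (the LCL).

1500 m

T and T_d converge at 9.8 − 1.6 = 8.2°C per km
Height above start = (23.2 − 19.1) / 8.2 = 0.5 km
LCL altitude = 1000 m + 500 m = 1500 m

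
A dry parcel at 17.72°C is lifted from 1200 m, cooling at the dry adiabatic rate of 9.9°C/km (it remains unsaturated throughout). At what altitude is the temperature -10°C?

Height above start = (17.72 − (-10)) / 9.9 = 2.8 km
Altitude = 1200 m + 2800 m = 4000 m

4000 m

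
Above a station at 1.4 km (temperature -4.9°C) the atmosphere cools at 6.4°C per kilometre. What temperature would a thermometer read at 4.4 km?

1400 → 4400 m (environmental, 6.4°C/km): ΔT = -6.4 × 3 = -19.2°C → T = -24.1°C

-24.1°C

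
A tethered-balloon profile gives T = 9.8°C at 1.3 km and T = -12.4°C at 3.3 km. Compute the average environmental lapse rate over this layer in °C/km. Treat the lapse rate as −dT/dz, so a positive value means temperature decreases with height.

11.1°C/km

Γ = −ΔT/Δz = (9.8 − (-12.4)) / (3300 − 1300) m
  = 22.2°C / 2 km = 11.1°C/km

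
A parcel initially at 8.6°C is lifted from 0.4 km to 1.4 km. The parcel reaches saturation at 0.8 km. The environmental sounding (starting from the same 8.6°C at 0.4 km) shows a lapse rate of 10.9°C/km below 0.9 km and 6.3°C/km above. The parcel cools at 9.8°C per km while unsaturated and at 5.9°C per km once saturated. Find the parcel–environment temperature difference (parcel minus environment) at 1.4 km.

+1.14°C (parcel warmer than environment)

Parcel:
  400 → 800 m (dry, 9.8°C/km): ΔT = -9.8 × 0.4 = -3.92°C → T = 4.68°C
  800 → 1400 m (saturated, 5.9°C/km): ΔT = -5.9 × 0.6 = -3.54°C → T = 1.14°C
Environment:
  400 → 900 m (environment, lower layer, 10.9°C/km): ΔT = -10.9 × 0.5 = -5.45°C → T = 3.15°C
  900 → 1400 m (environment, upper layer, 6.3°C/km): ΔT = -6.3 × 0.5 = -3.15°C → T = 0°C
T_parcel − T_env = 1.14 − 0 = +1.14°C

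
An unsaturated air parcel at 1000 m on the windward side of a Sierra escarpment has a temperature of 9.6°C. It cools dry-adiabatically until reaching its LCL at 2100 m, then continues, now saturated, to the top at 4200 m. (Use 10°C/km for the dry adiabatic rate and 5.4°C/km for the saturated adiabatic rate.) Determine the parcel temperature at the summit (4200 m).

-12.74°C

From 1000 m to 2100 m (dry): cools by 10 × 1.1 = 11°C, giving -1.4°C.
From 2100 m to 4200 m (saturated): cools by 5.4 × 2.1 = 11.34°C, giving -12.74°C.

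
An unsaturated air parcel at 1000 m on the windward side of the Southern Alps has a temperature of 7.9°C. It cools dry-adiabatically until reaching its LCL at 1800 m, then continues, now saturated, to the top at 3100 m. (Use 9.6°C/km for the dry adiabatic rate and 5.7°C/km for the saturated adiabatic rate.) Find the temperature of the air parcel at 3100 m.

-7.19°C

Dry to 1800 m: -9.6 × 0.8 km = -7.68°C, so T = 0.22°C.
Saturated to 3100 m: -5.7 × 1.3 km = -7.41°C, so T = -7.19°C.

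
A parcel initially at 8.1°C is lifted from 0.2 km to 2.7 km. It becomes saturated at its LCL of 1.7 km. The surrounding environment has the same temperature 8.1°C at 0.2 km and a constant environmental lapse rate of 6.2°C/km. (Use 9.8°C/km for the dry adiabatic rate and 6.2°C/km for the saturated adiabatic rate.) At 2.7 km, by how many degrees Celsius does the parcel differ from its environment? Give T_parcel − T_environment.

-5.4°C (parcel cooler than environment)

Parcel:
  From 200 m to 1700 m (dry): cools by 9.8 × 1.5 = 14.7°C, giving -6.6°C.
  From 1700 m to 2700 m (saturated): cools by 6.2 × 1 = 6.2°C, giving -12.8°C.
Environment:
  From 200 m to 2700 m (environment): cools by 6.2 × 2.5 = 15.5°C, giving -7.4°C.
T_parcel − T_env = -12.8 − (-7.4) = -5.4°C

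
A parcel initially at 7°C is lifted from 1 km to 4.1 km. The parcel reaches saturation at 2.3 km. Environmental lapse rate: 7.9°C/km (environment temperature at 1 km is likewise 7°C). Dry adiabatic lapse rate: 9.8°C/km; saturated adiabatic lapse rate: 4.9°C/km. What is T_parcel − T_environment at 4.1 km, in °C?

Parcel:
  Dry to 2300 m: -9.8 × 1.3 km = -12.74°C, so T = -5.74°C.
  Saturated to 4100 m: -4.9 × 1.8 km = -8.82°C, so T = -14.56°C.
Environment:
  Environment to 4100 m: -7.9 × 3.1 km = -24.49°C, so T = -17.49°C.
T_parcel − T_env = -14.56 − (-17.49) = +2.93°C

+2.93°C (parcel warmer than environment)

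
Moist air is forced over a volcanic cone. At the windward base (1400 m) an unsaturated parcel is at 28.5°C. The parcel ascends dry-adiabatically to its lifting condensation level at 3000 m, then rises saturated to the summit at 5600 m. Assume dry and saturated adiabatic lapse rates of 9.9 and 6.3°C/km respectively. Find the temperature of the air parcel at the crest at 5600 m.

From 1400 m to 3000 m (dry): cools by 9.9 × 1.6 = 15.84°C, giving 12.66°C.
From 3000 m to 5600 m (saturated): cools by 6.3 × 2.6 = 16.38°C, giving -3.72°C.

-3.72°C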